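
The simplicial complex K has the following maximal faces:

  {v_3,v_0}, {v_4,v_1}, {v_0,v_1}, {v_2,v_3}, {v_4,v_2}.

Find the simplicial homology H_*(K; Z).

H_0 = Z,  H_1 = Z.

Fix the vertex order v_0 < v_1 < v_2 < v_3 < v_4 and write every simplex with vertices in increasing order. Then dim K = 1 and the simplices of K are:

  0-simplices (5): [v_0], [v_1], [v_2], [v_3], [v_4]
  1-simplices (5): [v_0,v_1], [v_0,v_3], [v_1,v_4], [v_2,v_3], [v_2,v_4]

giving chain groups C_0 ≅ Z^5, C_1 ≅ Z^5.

∂_1: C_1 → C_0 maps an edge to its endpoints' difference, ∂[p,q] = q − p. For instance
  ∂[v_1,v_4] = [v_4] − [v_1].
The 5×5 boundary matrix has rank 4 and Smith normal form diag(1,1,1,1).

Reading off H_k = ker ∂_k / im ∂_{k+1}:

  H_0: rank C_0 − rank ∂_1 = 5 − 4 = 1, and the invariant factors of ∂_1 are all 1, so H_0 = Z.
  H_1: rank ker ∂_1 − rank ∂_2 = (5 − 4) − 0 = 1, and there is no ∂_2, so H_1 = Z.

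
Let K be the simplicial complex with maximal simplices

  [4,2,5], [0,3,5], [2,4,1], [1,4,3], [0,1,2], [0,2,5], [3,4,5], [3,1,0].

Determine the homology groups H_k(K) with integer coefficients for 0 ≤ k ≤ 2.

We work with the vertex ordering 0 < 1 < 2 < 3 < 4 < 5. The simplices of K, each written with vertices in increasing order, are:

  0-simplices (6): [0], [1], [2], [3], [4], [5]
  1-simplices (12): [0,1], [0,2], [0,3], [0,5], [1,2], [1,3], [1,4], [2,4], [2,5], [3,4], [3,5], [4,5]
  2-simplices (8): [0,1,2], [0,1,3], [0,2,5], [0,3,5], [1,2,4], [1,3,4], [2,4,5], [3,4,5]

giving chain groups C_0 ≅ Z^6, C_1 ≅ Z^12, C_2 ≅ Z^8.

Boundary ∂_1: C_1 → C_0 sends each edge [p,q] (with p < q) to q − p.
This gives a 6×12 integer matrix of rank 5; reducing to Smith normal form yields diagonal entries (1,1,1,1,1).

Boundary ∂_2: C_2 → C_1 sends each 2-simplex [p,q,r] to [q,r] − [p,r] + [p,q]. For instance
  ∂[0,1,2] = [1,2] − [0,2] + [0,1],
  ∂[3,4,5] = [4,5] − [3,5] + [3,4].
The 12×8 boundary matrix has rank 7 and Smith normal form diag(1,1,1,1,1,1,1).

Reading off H_k = ker ∂_k / im ∂_{k+1}:

  H_0: rank C_0 − rank ∂_1 = 6 − 5 = 1, and the invariant factors of ∂_1 are all 1, so H_0 = Z.
  H_1: rank ker ∂_1 − rank ∂_2 = (12 − 5) − 7 = 0, and the invariant factors of ∂_2 are all 1, so H_1 = 0.
  H_2: rank ker ∂_2 − rank ∂_3 = (8 − 7) − 0 = 1, and there is no ∂_3, so H_2 = Z.

As a check, the Euler characteristic is 6 − 12 + 8 = 2, which agrees with 1 − 0 + 1 = 2.
(K is a triangulation of the 2-sphere S^2.)

H_0 ≅ Z,  H_1 = 0,  H_2 ≅ Z.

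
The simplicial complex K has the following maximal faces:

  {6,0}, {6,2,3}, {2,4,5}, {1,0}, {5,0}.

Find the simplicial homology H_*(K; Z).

Fix the vertex order 0 < 1 < 2 < 3 < 4 < 5 < 6 and write every simplex with vertices in increasing order. Then dim K = 2 and the simplices of K are:

  0-simplices (7): [0], [1], [2], [3], [4], [5], [6]
  1-simplices (9): [0,1], [0,5], [0,6], [2,3], [2,4], [2,5], [2,6], [3,6], [4,5]
  2-simplices (2): [2,3,6], [2,4,5]

Hence C_0 ≅ Z^7, C_1 ≅ Z^9, C_2 ≅ Z^2.

∂_1: C_1 → C_0 sends each edge [p,q] (with p < q) to q − p. For instance
  ∂[2,3] = [3] − [2].
As a 7×9 matrix over Z this has rank 6, with invariant factors (1,1,1,1,1,1).

The boundary map ∂_2: C_2 → C_1 maps a triangle to the signed sum of its edges. For instance
  ∂[2,3,6] = [3,6] − [2,6] + [2,3],
  ∂[2,4,5] = [4,5] − [2,5] + [2,4].
The 9×2 boundary matrix has rank 2 and Smith normal form diag(1,1).

Computing H_k = (kernel of ∂_k) / (image of ∂_{k+1}):

  H_0: rank C_0 − rank ∂_1 = 7 − 6 = 1, and the invariant factors of ∂_1 are all 1, so H_0 ≅ Z.
  H_1: rank ker ∂_1 − rank ∂_2 = (9 − 6) − 2 = 1, and the invariant factors of ∂_2 are all 1, so H_1 ≅ Z.
  H_2: rank ker ∂_2 − rank ∂_3 = (2 − 2) − 0 = 0, and there is no ∂_3, so H_2 ≅ 0.

As a check, the Euler characteristic is 7 − 9 + 2 = 0, which agrees with 1 − 1 + 0 = 0.

H_0 ≅ Z,  H_1 ≅ Z,  H_2 = 0.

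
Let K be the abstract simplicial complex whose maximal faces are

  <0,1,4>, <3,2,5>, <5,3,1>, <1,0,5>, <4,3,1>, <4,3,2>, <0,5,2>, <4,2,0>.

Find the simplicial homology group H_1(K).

H_1 ≅ 0.

Take the total order 0 < 1 < 2 < 3 < 4 < 5 on the vertex set. Then K (dimension 2) consists of the simplices:

  0-simplices (6): [0], [1], [2], [3], [4], [5]
  1-simplices (12): [0,1], [0,2], [0,4], [0,5], [1,3], [1,4], [1,5], [2,3], [2,4], [2,5], [3,4], [3,5]
  2-simplices (8): [0,1,4], [0,1,5], [0,2,4], [0,2,5], [1,3,4], [1,3,5], [2,3,4], [2,3,5]

so the chain groups are C_0 ≅ Z^6, C_1 ≅ Z^12, C_2 ≅ Z^8.

∂_1: C_1 → C_0 sends each edge [p,q] (with p < q) to q − p. For instance
  ∂[0,4] = [4] − [0].
As a 6×12 matrix over Z this has rank 5, with invariant factors (1,1,1,1,1).

The boundary map ∂_2: C_2 → C_1 sends each 2-simplex [p,q,r] to [q,r] − [p,r] + [p,q]. For instance
  ∂[2,3,4] = [3,4] − [2,4] + [2,3],
  ∂[2,3,5] = [3,5] − [2,5] + [2,3].
This gives a 12×8 integer matrix of rank 7; reducing to Smith normal form yields diagonal entries (1,1,1,1,1,1,1).

Computing H_k = (kernel of ∂_k) / (image of ∂_{k+1}):

  H_1: rank ker ∂_1 − rank ∂_2 = (12 − 5) − 7 = 0, and the invariant factors of ∂_2 are all 1, so H_1 = 0.

(K is a triangulation of the 2-sphere S^2.)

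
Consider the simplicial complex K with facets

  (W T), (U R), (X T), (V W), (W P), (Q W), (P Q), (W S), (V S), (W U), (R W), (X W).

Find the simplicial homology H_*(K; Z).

K has 9 vertices, 12 edges.
rank ∂_0 = 0, rank ∂_1 = 8 ⇒ b_0 = 9 − 0 − 8 = 1; all invariant factors of ∂_1 are 1 so no torsion. So H_0 = Z.
rank ∂_1 = 8, rank ∂_2 = 0 ⇒ b_1 = 12 − 8 − 0 = 4. So H_1 = Z^4.

H_0 = Z,  H_1 = Z^4.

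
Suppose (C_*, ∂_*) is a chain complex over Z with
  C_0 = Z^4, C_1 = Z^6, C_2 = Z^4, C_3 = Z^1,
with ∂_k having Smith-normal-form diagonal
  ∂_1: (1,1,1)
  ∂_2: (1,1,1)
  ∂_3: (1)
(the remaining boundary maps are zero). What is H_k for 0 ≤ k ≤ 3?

H_0 = Z,  H_1 = 0,  H_2 = 0,  H_3 = 0.

H_0: b_0 = 4 − 0 − 3 = 1; torsion from ∂_1 factors > 1: none. So H_0 = Z.
H_1: b_1 = 6 − 3 − 3 = 0; torsion from ∂_2 factors > 1: none. So H_1 = 0.
H_2: b_2 = 4 − 3 − 1 = 0; torsion from ∂_3 factors > 1: none. So H_2 = 0.
H_3: b_3 = 1 − 1 − 0 = 0; torsion from ∂_4 factors > 1: none. So H_3 = 0.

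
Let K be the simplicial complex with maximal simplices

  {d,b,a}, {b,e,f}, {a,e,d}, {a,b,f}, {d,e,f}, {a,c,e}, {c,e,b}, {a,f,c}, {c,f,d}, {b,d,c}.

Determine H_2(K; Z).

We work with the vertex ordering a < b < c < d < e < f. The simplices of K, each written with vertices in increasing order, are:

  0-simplices (6): a, b, c, d, e, f
  1-simplices (15): ab, ac, ad, ae, af, bc, bd, be, bf, cd, ce, cf, de, df, ef
  2-simplices (10): abd, abf, ace, acf, ade, bcd, bce, bef, cdf, def

Hence C_0 ≅ Z^6, C_1 ≅ Z^15, C_2 ≅ Z^10.

The boundary map ∂_1: C_1 → C_0 is given by ∂[p,q] = [q] − [p].
The 6×15 boundary matrix has rank 5 and Smith normal form diag(1,1,1,1,1).

The boundary map ∂_2: C_2 → C_1 sends each 2-simplex [p,q,r] to [q,r] − [p,r] + [p,q]. For instance
  ∂ace = ce − ae + ac,
  ∂bef = ef − bf + be.
The resulting 15×10 matrix has rank 10, and its Smith normal form has invariant factors (1,1,1,1,1,1,1,1,1,2).

Reading off H_k = ker ∂_k / im ∂_{k+1}:

  H_2: rank ker ∂_2 − rank ∂_3 = (10 − 10) − 0 = 0, and there is no ∂_3, so H_2 ≅ 0.

(K is a triangulation of the real projective plane RP^2.)

H_2 = 0.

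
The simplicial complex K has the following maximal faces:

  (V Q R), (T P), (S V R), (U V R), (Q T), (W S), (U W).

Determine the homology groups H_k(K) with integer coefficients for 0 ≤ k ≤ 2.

K has 8 vertices, 11 edges, 3 triangles.
rank ∂_0 = 0, rank ∂_1 = 7 ⇒ b_0 = 8 − 0 − 7 = 1; all invariant factors of ∂_1 are 1 so no torsion. So H_0 = Z.
rank ∂_1 = 7, rank ∂_2 = 3 ⇒ b_1 = 11 − 7 − 3 = 1; all invariant factors of ∂_2 are 1 so no torsion. So H_1 = Z.
rank ∂_2 = 3, rank ∂_3 = 0 ⇒ b_2 = 3 − 3 − 0 = 0. So H_2 = 0.

H_0 = Z,  H_1 = Z,  H_2 = 0.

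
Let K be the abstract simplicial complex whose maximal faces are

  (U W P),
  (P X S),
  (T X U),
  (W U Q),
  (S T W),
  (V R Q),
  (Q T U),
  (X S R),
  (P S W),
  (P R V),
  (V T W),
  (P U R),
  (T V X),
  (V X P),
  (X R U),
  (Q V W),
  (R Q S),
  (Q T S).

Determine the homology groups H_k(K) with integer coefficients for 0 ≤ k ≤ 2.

H_0 ≅ Z,  H_1 ≅ Z ⊕ Z/2,  H_2 = 0.

Fix the vertex order P < Q < R < S < T < U < V < W < X and write every simplex with vertices in increasing order. Then dim K = 2 and the simplices of K are:

  0-simplices (9): P, Q, R, S, T, U, V, W, X
  1-simplices (27): PR, PS, PU, PV, PW, PX, QR, QS, QT, QU, QV, QW, RS, RU, RV, RX, ST, SW, SX, TU, TV, TW, TX, UW, UX, VW, VX
  2-simplices (18): PRU, PRV, PSW, PSX, PUW, PVX, QRS, QRV, QST, QTU, QUW, QVW, RSX, RUX, STW, TUX, TVW, TVX

giving chain groups C_0 ≅ Z^9, C_1 ≅ Z^27, C_2 ≅ Z^18.

Boundary ∂_1: C_1 → C_0 sends each edge [p,q] (with p < q) to q − p. For instance
  ∂PR = R − P.
As a 9×27 matrix over Z this has rank 8, with invariant factors (1,1,1,1,1,1,1,1).

∂_2: C_2 → C_1 acts by ∂[p,q,r] = [q,r] − [p,r] + [p,q]. For instance
  ∂PRU = RU − PU + PR,
  ∂QRV = RV − QV + QR.
The resulting 27×18 matrix has rank 18, and its Smith normal form has invariant factors (1,1,1,1,1,1,1,1,1,1,1,1,1,1,1,1,1,2).

From H_k ≅ ker(∂_k) / im(∂_{k+1}) we obtain:

  H_0: rank C_0 − rank ∂_1 = 9 − 8 = 1, and the invariant factors of ∂_1 are all 1, so H_0 = Z.
  H_1: rank ker ∂_1 − rank ∂_2 = (27 − 8) − 18 = 1, and ∂_2 has invariant factor 2 > 1, so H_1 = Z ⊕ Z/2.
  H_2: rank ker ∂_2 − rank ∂_3 = (18 − 18) − 0 = 0, and there is no ∂_3, so H_2 = 0.

As a check, the Euler characteristic is 9 − 27 + 18 = 0, which agrees with 1 − 1 + 0 = 0.
(K is a triangulation of the Klein bottle.)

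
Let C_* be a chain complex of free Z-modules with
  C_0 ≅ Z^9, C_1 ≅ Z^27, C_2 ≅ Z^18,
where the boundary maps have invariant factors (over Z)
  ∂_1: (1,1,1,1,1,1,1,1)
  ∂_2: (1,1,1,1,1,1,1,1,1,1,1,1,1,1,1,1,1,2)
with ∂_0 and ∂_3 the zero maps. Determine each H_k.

H_0 = Z,  H_1 = Z ⊕ Z/2,  H_2 = 0.

H_0: b_0 = 9 − 0 − 8 = 1; torsion from ∂_1 factors > 1: none. So H_0 = Z.
H_1: b_1 = 27 − 8 − 18 = 1; torsion from ∂_2 factors > 1: [2]. So H_1 = Z ⊕ Z/2.
H_2: b_2 = 18 − 18 − 0 = 0; torsion from ∂_3 factors > 1: none. So H_2 = 0.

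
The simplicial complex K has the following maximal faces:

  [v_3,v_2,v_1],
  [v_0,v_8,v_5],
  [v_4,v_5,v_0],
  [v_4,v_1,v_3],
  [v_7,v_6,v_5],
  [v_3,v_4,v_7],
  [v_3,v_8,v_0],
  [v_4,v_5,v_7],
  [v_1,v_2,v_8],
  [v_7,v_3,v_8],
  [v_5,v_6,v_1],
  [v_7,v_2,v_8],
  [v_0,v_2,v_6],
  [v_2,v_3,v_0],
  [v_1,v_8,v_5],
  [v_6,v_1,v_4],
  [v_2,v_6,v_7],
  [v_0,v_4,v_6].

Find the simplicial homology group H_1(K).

H_1 ≅ Z ⊕ Z/2Z.

Take the total order v_0 < v_1 < v_2 < v_3 < v_4 < v_5 < v_6 < v_7 < v_8 on the vertex set. Then K (dimension 2) consists of the simplices:

  0-simplices (9): [v_0], [v_1], [v_2], [v_3], [v_4], [v_5], [v_6], [v_7], [v_8]
  1-simplices (27): (27 of them)
  2-simplices (18): (18 of them)

giving chain groups C_0 ≅ Z^9, C_1 ≅ Z^27, C_2 ≅ Z^18.

Boundary ∂_1: C_1 → C_0 is given by ∂[p,q] = [q] − [p].
The 9×27 boundary matrix has rank 8 and Smith normal form diag(1,1,1,1,1,1,1,1).

The boundary map ∂_2: C_2 → C_1 sends each 2-simplex [p,q,r] to [q,r] − [p,r] + [p,q]. For instance
  ∂[v_0,v_2,v_6] = [v_2,v_6] − [v_0,v_6] + [v_0,v_2],
  ∂[v_3,v_7,v_8] = [v_7,v_8] − [v_3,v_8] + [v_3,v_7].
The 27×18 boundary matrix has rank 18 and Smith normal form diag(1,1,1,1,1,1,1,1,1,1,1,1,1,1,1,1,1,2).

Computing H_k = (kernel of ∂_k) / (image of ∂_{k+1}):

  H_1: rank ker ∂_1 − rank ∂_2 = (27 − 8) − 18 = 1, and ∂_2 has invariant factor 2 > 1, so H_1 = Z ⊕ Z/2Z.

(K is a triangulation of the Klein bottle.)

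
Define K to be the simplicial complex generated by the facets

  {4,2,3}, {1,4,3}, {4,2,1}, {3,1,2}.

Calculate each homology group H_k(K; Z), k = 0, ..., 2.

Order the vertices as 1 < 2 < 3 < 4. Listing each simplex with vertices in this order, K has dimension 2 with simplices:

  0-simplices (4): [1], [2], [3], [4]
  1-simplices (6): [1,2], [1,3], [1,4], [2,3], [2,4], [3,4]
  2-simplices (4): [1,2,3], [1,2,4], [1,3,4], [2,3,4]

so the chain groups are C_0 ≅ Z^4, C_1 ≅ Z^6, C_2 ≅ Z^4.

Boundary ∂_1: C_1 → C_0 is given by ∂[p,q] = [q] − [p].
This gives a 4×6 integer matrix of rank 3; reducing to Smith normal form yields diagonal entries (1,1,1).

∂_2: C_2 → C_1 acts by ∂[p,q,r] = [q,r] − [p,r] + [p,q]. For instance
  ∂[1,2,3] = [2,3] − [1,3] + [1,2],
  ∂[2,3,4] = [3,4] − [2,4] + [2,3].
The resulting 6×4 matrix has rank 3, and its Smith normal form has invariant factors (1,1,1).

From H_k ≅ ker(∂_k) / im(∂_{k+1}) we obtain:

  H_0: rank C_0 − rank ∂_1 = 4 − 3 = 1, and the invariant factors of ∂_1 are all 1, so H_0 ≅ Z.
  H_1: rank ker ∂_1 − rank ∂_2 = (6 − 3) − 3 = 0, and the invariant factors of ∂_2 are all 1, so H_1 ≅ 0.
  H_2: rank ker ∂_2 − rank ∂_3 = (4 − 3) − 0 = 1, and there is no ∂_3, so H_2 ≅ Z.

(K is a triangulation of the 2-sphere S^2.)

H_0 = Z,  H_1 = 0,  H_2 = Z.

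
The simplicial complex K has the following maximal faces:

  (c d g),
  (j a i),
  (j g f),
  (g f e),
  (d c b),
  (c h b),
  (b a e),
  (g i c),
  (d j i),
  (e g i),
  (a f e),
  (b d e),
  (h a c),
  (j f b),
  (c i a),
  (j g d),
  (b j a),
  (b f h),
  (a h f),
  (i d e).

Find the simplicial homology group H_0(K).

Fix the vertex order a < b < c < d < e < f < g < h < i < j and write every simplex with vertices in increasing order. Then dim K = 2 and the simplices of K are:

  0-simplices (10): a, b, c, d, e, f, g, h, i, j
  1-simplices (30): ab, ac, ae, af, ah, ai, aj, bc, bd, be, bf, bh, bj, cd, cg, ch, ci, de, dg, di, dj, ef, eg, ei, fg, fh, fj, gi, gj, ij
  2-simplices (20): abe, abj, ach, aci, aef, afh, aij, bcd, bch, bde, bfh, bfj, cdg, cgi, dei, dgj, dij, efg, egi, fgj

Hence C_0 ≅ Z^10, C_1 ≅ Z^30, C_2 ≅ Z^20.

∂_1: C_1 → C_0 maps an edge to its endpoints' difference, ∂[p,q] = q − p. For instance
  ∂gj = j − g.
The 10×30 boundary matrix has rank 9 and Smith normal form diag(1,1,1,1,1,1,1,1,1).

The boundary map ∂_2: C_2 → C_1 maps a triangle to the signed sum of its edges. For instance
  ∂bfj = fj − bj + bf,
  ∂fgj = gj − fj + fg.
This gives a 30×20 integer matrix of rank 20; reducing to Smith normal form yields diagonal entries (1,1,1,1,1,1,1,1,1,1,1,1,1,1,1,1,1,1,1,2).

From H_k ≅ ker(∂_k) / im(∂_{k+1}) we obtain:

  H_0: rank C_0 − rank ∂_1 = 10 − 9 = 1, and the invariant factors of ∂_1 are all 1, so H_0 = Z.

H_0 = Z.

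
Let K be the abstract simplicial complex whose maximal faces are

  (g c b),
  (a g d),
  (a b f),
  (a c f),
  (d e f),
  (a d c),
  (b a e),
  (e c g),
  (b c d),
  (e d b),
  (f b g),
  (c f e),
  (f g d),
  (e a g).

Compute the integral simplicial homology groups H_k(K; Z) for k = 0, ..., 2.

H_0 ≅ Z,  H_1 ≅ Z^2,  H_2 ≅ Z.

We work with the vertex ordering a < b < c < d < e < f < g. The simplices of K, each written with vertices in increasing order, are:

  0-simplices (7): a, b, c, d, e, f, g
  1-simplices (21): ab, ac, ad, ae, af, ag, bc, bd, be, bf, bg, cd, ce, cf, cg, de, df, dg, ef, eg, fg
  2-simplices (14): abe, abf, acd, acf, adg, aeg, bcd, bcg, bde, bfg, cef, ceg, def, dfg

giving chain groups C_0 ≅ Z^7, C_1 ≅ Z^21, C_2 ≅ Z^14.

Boundary ∂_1: C_1 → C_0 sends each edge [p,q] (with p < q) to q − p. For instance
  ∂ef = f − e.
This gives a 7×21 integer matrix of rank 6; reducing to Smith normal form yields diagonal entries (1,1,1,1,1,1).

∂_2: C_2 → C_1 acts by ∂[p,q,r] = [q,r] − [p,r] + [p,q]. For instance
  ∂cef = ef − cf + ce,
  ∂def = ef − df + de.
The 21×14 boundary matrix has rank 13 and Smith normal form diag(1,1,1,1,1,1,1,1,1,1,1,1,1).

Reading off H_k = ker ∂_k / im ∂_{k+1}:

  H_0: rank C_0 − rank ∂_1 = 7 − 6 = 1, and the invariant factors of ∂_1 are all 1, so H_0 = Z.
  H_1: rank ker ∂_1 − rank ∂_2 = (21 − 6) − 13 = 2, and the invariant factors of ∂_2 are all 1, so H_1 = Z^2.
  H_2: rank ker ∂_2 − rank ∂_3 = (14 − 13) − 0 = 1, and there is no ∂_3, so H_2 = Z.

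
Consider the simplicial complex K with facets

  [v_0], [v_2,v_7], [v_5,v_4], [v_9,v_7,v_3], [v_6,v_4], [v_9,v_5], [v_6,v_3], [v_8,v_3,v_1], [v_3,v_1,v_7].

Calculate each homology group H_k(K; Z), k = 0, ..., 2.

H_0 = Z^2,  H_1 = Z,  H_2 = 0.

Take the total order v_0 < v_1 < v_2 < v_3 < v_4 < v_5 < v_6 < v_7 < v_8 < v_9 on the vertex set. Then K (dimension 2) consists of the simplices:

  0-simplices (10): [v_0], [v_1], [v_2], [v_3], [v_4], [v_5], [v_6], [v_7], [v_8], [v_9]
  1-simplices (12): [v_1,v_3], [v_1,v_7], [v_1,v_8], [v_2,v_7], [v_3,v_6], [v_3,v_7], [v_3,v_8], [v_3,v_9], [v_4,v_5], [v_4,v_6], [v_5,v_9], [v_7,v_9]
  2-simplices (3): [v_1,v_3,v_7], [v_1,v_3,v_8], [v_3,v_7,v_9]

Hence C_0 ≅ Z^10, C_1 ≅ Z^12, C_2 ≅ Z^3.

The boundary map ∂_1: C_1 → C_0 sends each edge [p,q] (with p < q) to q − p. For instance
  ∂[v_1,v_3] = [v_3] − [v_1].
The resulting 10×12 matrix has rank 8, and its Smith normal form has invariant factors (1,1,1,1,1,1,1,1).

∂_2: C_2 → C_1 acts by ∂[p,q,r] = [q,r] − [p,r] + [p,q]. For instance
  ∂[v_1,v_3,v_8] = [v_3,v_8] − [v_1,v_8] + [v_1,v_3],
  ∂[v_3,v_7,v_9] = [v_7,v_9] − [v_3,v_9] + [v_3,v_7].
The 12×3 boundary matrix has rank 3 and Smith normal form diag(1,1,1).

Reading off H_k = ker ∂_k / im ∂_{k+1}:

  H_0: rank C_0 − rank ∂_1 = 10 − 8 = 2, and the invariant factors of ∂_1 are all 1, so H_0 = Z^2.
  H_1: rank ker ∂_1 − rank ∂_2 = (12 − 8) − 3 = 1, and the invariant factors of ∂_2 are all 1, so H_1 = Z.
  H_2: rank ker ∂_2 − rank ∂_3 = (3 − 3) − 0 = 0, and there is no ∂_3, so H_2 = 0.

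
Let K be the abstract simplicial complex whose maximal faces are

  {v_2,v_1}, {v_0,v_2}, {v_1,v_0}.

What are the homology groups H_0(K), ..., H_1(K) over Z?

H_0 ≅ Z,  H_1 ≅ Z.

We work with the vertex ordering v_0 < v_1 < v_2. The simplices of K, each written with vertices in increasing order, are:

  0-simplices (3): [v_0], [v_1], [v_2]
  1-simplices (3): [v_0,v_1], [v_0,v_2], [v_1,v_2]

giving chain groups C_0 ≅ Z^3, C_1 ≅ Z^3.

Boundary ∂_1: C_1 → C_0 sends each edge [p,q] (with p < q) to q − p. For instance
  ∂[v_0,v_2] = [v_2] − [v_0].
The 3×3 boundary matrix has rank 2 and Smith normal form diag(1,1).

Reading off H_k = ker ∂_k / im ∂_{k+1}:

  H_0: rank C_0 − rank ∂_1 = 3 − 2 = 1, and the invariant factors of ∂_1 are all 1, so H_0 ≅ Z.
  H_1: rank ker ∂_1 − rank ∂_2 = (3 − 2) − 0 = 1, and there is no ∂_2, so H_1 ≅ Z.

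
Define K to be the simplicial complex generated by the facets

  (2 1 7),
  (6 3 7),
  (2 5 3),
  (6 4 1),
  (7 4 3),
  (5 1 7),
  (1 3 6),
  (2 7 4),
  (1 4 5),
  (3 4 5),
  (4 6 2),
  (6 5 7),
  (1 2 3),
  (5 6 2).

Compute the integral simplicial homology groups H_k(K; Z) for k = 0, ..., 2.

H_0 = Z,  H_1 = Z^2,  H_2 = Z.

K has 7 vertices, 21 edges, 14 triangles.
rank ∂_0 = 0, rank ∂_1 = 6 ⇒ b_0 = 7 − 0 − 6 = 1; all invariant factors of ∂_1 are 1 so no torsion. So H_0 ≅ Z.
rank ∂_1 = 6, rank ∂_2 = 13 ⇒ b_1 = 21 − 6 − 13 = 2; all invariant factors of ∂_2 are 1 so no torsion. So H_1 ≅ Z^2.
rank ∂_2 = 13, rank ∂_3 = 0 ⇒ b_2 = 14 − 13 − 0 = 1. So H_2 ≅ Z.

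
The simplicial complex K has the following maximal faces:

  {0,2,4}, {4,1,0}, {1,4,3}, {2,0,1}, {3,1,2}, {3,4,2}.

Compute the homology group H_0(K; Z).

Fix the vertex order 0 < 1 < 2 < 3 < 4 and write every simplex with vertices in increasing order. Then dim K = 2 and the simplices of K are:

  0-simplices (5): [0], [1], [2], [3], [4]
  1-simplices (9): [0,1], [0,2], [0,4], [1,2], [1,3], [1,4], [2,3], [2,4], [3,4]
  2-simplices (6): [0,1,2], [0,1,4], [0,2,4], [1,2,3], [1,3,4], [2,3,4]

giving chain groups C_0 ≅ Z^5, C_1 ≅ Z^9, C_2 ≅ Z^6.

∂_1: C_1 → C_0 is given by ∂[p,q] = [q] − [p].
The resulting 5×9 matrix has rank 4, and its Smith normal form has invariant factors (1,1,1,1).

Boundary ∂_2: C_2 → C_1 sends each 2-simplex [p,q,r] to [q,r] − [p,r] + [p,q]. For instance
  ∂[0,1,4] = [1,4] − [0,4] + [0,1],
  ∂[1,3,4] = [3,4] − [1,4] + [1,3].
As a 9×6 matrix over Z this has rank 5, with invariant factors (1,1,1,1,1).

From H_k ≅ ker(∂_k) / im(∂_{k+1}) we obtain:

  H_0: rank C_0 − rank ∂_1 = 5 − 4 = 1, and the invariant factors of ∂_1 are all 1, so H_0 = Z.

H_0 = Z.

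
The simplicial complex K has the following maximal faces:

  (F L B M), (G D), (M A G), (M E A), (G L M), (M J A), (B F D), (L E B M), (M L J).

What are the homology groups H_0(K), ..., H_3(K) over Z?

H_0 = Z,  H_1 = Z,  H_2 = 0,  H_3 = 0.

Order the vertices as A < B < D < E < F < G < J < L < M. Listing each simplex with vertices in this order, K has dimension 3 with simplices:

  0-simplices (9): A, B, D, E, F, G, J, L, M
  1-simplices (20): AE, AG, AJ, AM, BD, BE, BF, BL, BM, DF, DG, EL, EM, FL, FM, GL, GM, JL, JM, LM
  2-simplices (13): AEM, AGM, AJM, BDF, BEL, BEM, BFL, BFM, BLM, ELM, FLM, GLM, JLM
  3-simplices (2): BELM, BFLM

giving chain groups C_0 ≅ Z^9, C_1 ≅ Z^20, C_2 ≅ Z^13, C_3 ≅ Z^2.

The boundary map ∂_1: C_1 → C_0 sends each edge [p,q] (with p < q) to q − p. For instance
  ∂FL = L − F.
As a 9×20 matrix over Z this has rank 8, with invariant factors (1,1,1,1,1,1,1,1).

∂_2: C_2 → C_1 sends each 2-simplex [p,q,r] to [q,r] − [p,r] + [p,q]. For instance
  ∂ELM = LM − EM + EL,
  ∂GLM = LM − GM + GL.
The 20×13 boundary matrix has rank 11 and Smith normal form diag(1,1,1,1,1,1,1,1,1,1,1).

Boundary ∂_3: C_3 → C_2 sends each 3-simplex σ to the alternating sum Σ_i (−1)^i (σ with its i-th vertex removed). For instance
  ∂BELM = ELM − BLM + BEM − BEL,
  ∂BFLM = FLM − BLM + BFM − BFL.
The 13×2 boundary matrix has rank 2 and Smith normal form diag(1,1).

Reading off H_k = ker ∂_k / im ∂_{k+1}:

  H_0: rank C_0 − rank ∂_1 = 9 − 8 = 1, and the invariant factors of ∂_1 are all 1, so H_0 = Z.
  H_1: rank ker ∂_1 − rank ∂_2 = (20 − 8) − 11 = 1, and the invariant factors of ∂_2 are all 1, so H_1 = Z.
  H_2: rank ker ∂_2 − rank ∂_3 = (13 − 11) − 2 = 0, and the invariant factors of ∂_3 are all 1, so H_2 = 0.
  H_3: rank ker ∂_3 − rank ∂_4 = (2 − 2) − 0 = 0, and there is no ∂_4, so H_3 = 0.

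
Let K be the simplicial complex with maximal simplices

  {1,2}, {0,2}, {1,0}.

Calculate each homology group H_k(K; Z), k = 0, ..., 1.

Take the total order 0 < 1 < 2 on the vertex set. Then K (dimension 1) consists of the simplices:

  0-simplices (3): [0], [1], [2]
  1-simplices (3): [0,1], [0,2], [1,2]

Hence C_0 ≅ Z^3, C_1 ≅ Z^3.

The boundary map ∂_1: C_1 → C_0 sends each edge [p,q] (with p < q) to q − p.
The resulting 3×3 matrix has rank 2, and its Smith normal form has invariant factors (1,1).

Now H_k = ker ∂_k / im ∂_{k+1}, so:

  H_0: rank C_0 − rank ∂_1 = 3 − 2 = 1, and the invariant factors of ∂_1 are all 1, so H_0 = Z.
  H_1: rank ker ∂_1 − rank ∂_2 = (3 − 2) − 0 = 1, and there is no ∂_2, so H_1 = Z.

As a check, the Euler characteristic is 3 − 3 = 0, which agrees with 1 − 1 = 0.

H_0 = Z,  H_1 = Z.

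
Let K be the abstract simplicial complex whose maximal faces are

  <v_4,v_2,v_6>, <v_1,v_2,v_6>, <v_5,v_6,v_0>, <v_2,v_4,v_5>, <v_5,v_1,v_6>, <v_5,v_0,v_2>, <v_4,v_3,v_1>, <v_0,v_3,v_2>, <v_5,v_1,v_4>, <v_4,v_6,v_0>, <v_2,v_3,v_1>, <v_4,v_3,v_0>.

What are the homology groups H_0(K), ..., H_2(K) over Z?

We work with the vertex ordering v_0 < v_1 < v_2 < v_3 < v_4 < v_5 < v_6. The simplices of K, each written with vertices in increasing order, are:

  0-simplices (7): [v_0], [v_1], [v_2], [v_3], [v_4], [v_5], [v_6]
  1-simplices (18): (18 of them)
  2-simplices (12): (12 of them)

Hence C_0 ≅ Z^7, C_1 ≅ Z^18, C_2 ≅ Z^12.

Boundary ∂_1: C_1 → C_0 is given by ∂[p,q] = [q] − [p]. For instance
  ∂[v_1,v_2] = [v_2] − [v_1].
The 7×18 boundary matrix has rank 6 and Smith normal form diag(1,1,1,1,1,1).

∂_2: C_2 → C_1 sends each 2-simplex [p,q,r] to [q,r] − [p,r] + [p,q]. For instance
  ∂[v_0,v_2,v_5] = [v_2,v_5] − [v_0,v_5] + [v_0,v_2],
  ∂[v_1,v_5,v_6] = [v_5,v_6] − [v_1,v_6] + [v_1,v_5].
As a 18×12 matrix over Z this has rank 12, with invariant factors (1,1,1,1,1,1,1,1,1,1,1,2).

Now H_k = ker ∂_k / im ∂_{k+1}, so:

  H_0: rank C_0 − rank ∂_1 = 7 − 6 = 1, and the invariant factors of ∂_1 are all 1, so H_0 ≅ Z.
  H_1: rank ker ∂_1 − rank ∂_2 = (18 − 6) − 12 = 0, and ∂_2 has invariant factor 2 > 1, so H_1 ≅ Z/2Z.
  H_2: rank ker ∂_2 − rank ∂_3 = (12 − 12) − 0 = 0, and there is no ∂_3, so H_2 ≅ 0.

H_0 ≅ Z,  H_1 ≅ Z/2Z,  H_2 = 0.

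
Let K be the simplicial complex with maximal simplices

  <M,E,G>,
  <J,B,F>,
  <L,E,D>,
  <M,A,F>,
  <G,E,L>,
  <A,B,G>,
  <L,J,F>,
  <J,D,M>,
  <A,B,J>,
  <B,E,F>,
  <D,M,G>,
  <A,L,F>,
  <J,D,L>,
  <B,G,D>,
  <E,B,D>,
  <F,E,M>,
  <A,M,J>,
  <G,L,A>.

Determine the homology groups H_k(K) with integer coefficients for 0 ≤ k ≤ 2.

Order the vertices as A < B < D < E < F < G < J < L < M. Listing each simplex with vertices in this order, K has dimension 2 with simplices:

  0-simplices (9): A, B, D, E, F, G, J, L, M
  1-simplices (27): AB, AF, AG, AJ, AL, AM, BD, BE, BF, BG, BJ, DE, DG, DJ, DL, DM, EF, EG, EL, EM, FJ, FL, FM, GL, GM, JL, JM
  2-simplices (18): ABG, ABJ, AFL, AFM, AGL, AJM, BDE, BDG, BEF, BFJ, DEL, DGM, DJL, DJM, EFM, EGL, EGM, FJL

giving chain groups C_0 ≅ Z^9, C_1 ≅ Z^27, C_2 ≅ Z^18.

The boundary map ∂_1: C_1 → C_0 maps an edge to its endpoints' difference, ∂[p,q] = q − p. For instance
  ∂AL = L − A.
This gives a 9×27 integer matrix of rank 8; reducing to Smith normal form yields diagonal entries (1,1,1,1,1,1,1,1).

The boundary map ∂_2: C_2 → C_1 acts by ∂[p,q,r] = [q,r] − [p,r] + [p,q]. For instance
  ∂BEF = EF − BF + BE,
  ∂BDE = DE − BE + BD.
As a 27×18 matrix over Z this has rank 18, with invariant factors (1,1,1,1,1,1,1,1,1,1,1,1,1,1,1,1,1,2).

From H_k ≅ ker(∂_k) / im(∂_{k+1}) we obtain:

  H_0: rank C_0 − rank ∂_1 = 9 − 8 = 1, and the invariant factors of ∂_1 are all 1, so H_0 = Z.
  H_1: rank ker ∂_1 − rank ∂_2 = (27 − 8) − 18 = 1, and ∂_2 has invariant factor 2 > 1, so H_1 = Z ⊕ Z/2.
  H_2: rank ker ∂_2 − rank ∂_3 = (18 − 18) − 0 = 0, and there is no ∂_3, so H_2 = 0.

H_0 = Z,  H_1 = Z ⊕ Z/2,  H_2 = 0.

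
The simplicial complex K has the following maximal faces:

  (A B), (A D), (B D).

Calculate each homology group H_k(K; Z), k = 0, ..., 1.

Take the total order A < B < D on the vertex set. Then K (dimension 1) consists of the simplices:

  0-simplices (3): A, B, D
  1-simplices (3): AB, AD, BD

Hence C_0 ≅ Z^3, C_1 ≅ Z^3.

∂_1: C_1 → C_0 sends each edge [p,q] (with p < q) to q − p.
As a 3×3 matrix over Z this has rank 2, with invariant factors (1,1).

Reading off H_k = ker ∂_k / im ∂_{k+1}:

  H_0: rank C_0 − rank ∂_1 = 3 − 2 = 1, and the invariant factors of ∂_1 are all 1, so H_0 ≅ Z.
  H_1: rank ker ∂_1 − rank ∂_2 = (3 − 2) − 0 = 1, and there is no ∂_2, so H_1 ≅ Z.

As a check, the Euler characteristic is 3 − 3 = 0, which agrees with 1 − 1 = 0.

H_0 ≅ Z,  H_1 ≅ Z.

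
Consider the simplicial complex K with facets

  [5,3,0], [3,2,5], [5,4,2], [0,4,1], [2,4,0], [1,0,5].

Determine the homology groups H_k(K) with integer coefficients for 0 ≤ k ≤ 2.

Order the vertices as 0 < 1 < 2 < 3 < 4 < 5. Listing each simplex with vertices in this order, K has dimension 2 with simplices:

  0-simplices (6): [0], [1], [2], [3], [4], [5]
  1-simplices (12): [0,1], [0,2], [0,3], [0,4], [0,5], [1,4], [1,5], [2,3], [2,4], [2,5], [3,5], [4,5]
  2-simplices (6): [0,1,4], [0,1,5], [0,2,4], [0,3,5], [2,3,5], [2,4,5]

so the chain groups are C_0 ≅ Z^6, C_1 ≅ Z^12, C_2 ≅ Z^6.

∂_1: C_1 → C_0 sends each edge [p,q] (with p < q) to q − p.
This gives a 6×12 integer matrix of rank 5; reducing to Smith normal form yields diagonal entries (1,1,1,1,1).

The boundary map ∂_2: C_2 → C_1 maps a triangle to the signed sum of its edges. For instance
  ∂[0,1,5] = [1,5] − [0,5] + [0,1],
  ∂[0,1,4] = [1,4] − [0,4] + [0,1].
The resulting 12×6 matrix has rank 6, and its Smith normal form has invariant factors (1,1,1,1,1,1).

From H_k ≅ ker(∂_k) / im(∂_{k+1}) we obtain:

  H_0: rank C_0 − rank ∂_1 = 6 − 5 = 1, and the invariant factors of ∂_1 are all 1, so H_0 = Z.
  H_1: rank ker ∂_1 − rank ∂_2 = (12 − 5) − 6 = 1, and the invariant factors of ∂_2 are all 1, so H_1 = Z.
  H_2: rank ker ∂_2 − rank ∂_3 = (6 − 6) − 0 = 0, and there is no ∂_3, so H_2 = 0.

(K is a triangulation of the cylinder S^1 x I.)

H_0 ≅ Z,  H_1 ≅ Z,  H_2 = 0.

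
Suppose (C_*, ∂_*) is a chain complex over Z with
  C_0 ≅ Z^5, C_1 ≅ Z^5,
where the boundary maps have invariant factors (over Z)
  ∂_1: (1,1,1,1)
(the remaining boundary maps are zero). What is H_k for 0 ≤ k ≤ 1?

H_0 = Z,  H_1 = Z.

H_0: b_0 = 5 − 0 − 4 = 1; torsion from ∂_1 factors > 1: none. So H_0 = Z.
H_1: b_1 = 5 − 4 − 0 = 1; torsion from ∂_2 factors > 1: none. So H_1 = Z.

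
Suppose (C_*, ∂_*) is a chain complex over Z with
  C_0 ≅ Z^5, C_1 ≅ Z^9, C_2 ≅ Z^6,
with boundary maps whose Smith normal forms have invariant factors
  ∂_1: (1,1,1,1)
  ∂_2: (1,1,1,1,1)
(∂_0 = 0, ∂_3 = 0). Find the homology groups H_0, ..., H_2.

H_0: b_0 = 5 − 0 − 4 = 1; torsion from ∂_1 factors > 1: none. So H_0 = Z.
H_1: b_1 = 9 − 4 − 5 = 0; torsion from ∂_2 factors > 1: none. So H_1 = 0.
H_2: b_2 = 6 − 5 − 0 = 1; torsion from ∂_3 factors > 1: none. So H_2 = Z.

H_0 = Z,  H_1 = 0,  H_2 = Z.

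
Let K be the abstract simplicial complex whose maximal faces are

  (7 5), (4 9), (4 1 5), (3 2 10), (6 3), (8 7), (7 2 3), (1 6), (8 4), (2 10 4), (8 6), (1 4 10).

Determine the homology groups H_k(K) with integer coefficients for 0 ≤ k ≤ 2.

H_0 = Z,  H_1 = Z^4,  H_2 = 0.

Fix the vertex order 1 < 2 < 3 < 4 < 5 < 6 < 7 < 8 < 9 < 10 and write every simplex with vertices in increasing order. Then dim K = 2 and the simplices of K are:

  0-simplices (10): [1], [2], [3], [4], [5], [6], [7], [8], [9], [10]
  1-simplices (18): [1,4], [1,5], [1,6], [1,10], [2,3], [2,4], [2,7], [2,10], [3,6], [3,7], [3,10], [4,5], [4,8], [4,9], [4,10], [5,7], [6,8], [7,8]
  2-simplices (5): [1,4,5], [1,4,10], [2,3,7], [2,3,10], [2,4,10]

giving chain groups C_0 ≅ Z^10, C_1 ≅ Z^18, C_2 ≅ Z^5.

The boundary map ∂_1: C_1 → C_0 sends each edge [p,q] (with p < q) to q − p. For instance
  ∂[1,6] = [6] − [1].
As a 10×18 matrix over Z this has rank 9, with invariant factors (1,1,1,1,1,1,1,1,1).

Boundary ∂_2: C_2 → C_1 sends each 2-simplex [p,q,r] to [q,r] − [p,r] + [p,q]. For instance
  ∂[1,4,5] = [4,5] − [1,5] + [1,4],
  ∂[1,4,10] = [4,10] − [1,10] + [1,4].
The 18×5 boundary matrix has rank 5 and Smith normal form diag(1,1,1,1,1).

Reading off H_k = ker ∂_k / im ∂_{k+1}:

  H_0: rank C_0 − rank ∂_1 = 10 − 9 = 1, and the invariant factors of ∂_1 are all 1, so H_0 = Z.
  H_1: rank ker ∂_1 − rank ∂_2 = (18 − 9) − 5 = 4, and the invariant factors of ∂_2 are all 1, so H_1 = Z^4.
  H_2: rank ker ∂_2 − rank ∂_3 = (5 − 5) − 0 = 0, and there is no ∂_3, so H_2 = 0.

As a check, the Euler characteristic is 10 − 18 + 5 = -3, which agrees with 1 − 4 + 0 = -3.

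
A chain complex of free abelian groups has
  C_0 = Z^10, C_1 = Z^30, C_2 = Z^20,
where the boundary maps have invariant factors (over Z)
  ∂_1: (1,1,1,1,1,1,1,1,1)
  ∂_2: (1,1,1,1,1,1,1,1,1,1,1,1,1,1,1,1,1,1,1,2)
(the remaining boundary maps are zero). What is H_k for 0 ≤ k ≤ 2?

H_0: b_0 = 10 − 0 − 9 = 1; torsion from ∂_1 factors > 1: none. So H_0 ≅ Z.
H_1: b_1 = 30 − 9 − 20 = 1; torsion from ∂_2 factors > 1: [2]. So H_1 ≅ Z ⊕ Z/2.
H_2: b_2 = 20 − 20 − 0 = 0; torsion from ∂_3 factors > 1: none. So H_2 ≅ 0.

H_0 ≅ Z,  H_1 ≅ Z ⊕ Z/2,  H_2 = 0.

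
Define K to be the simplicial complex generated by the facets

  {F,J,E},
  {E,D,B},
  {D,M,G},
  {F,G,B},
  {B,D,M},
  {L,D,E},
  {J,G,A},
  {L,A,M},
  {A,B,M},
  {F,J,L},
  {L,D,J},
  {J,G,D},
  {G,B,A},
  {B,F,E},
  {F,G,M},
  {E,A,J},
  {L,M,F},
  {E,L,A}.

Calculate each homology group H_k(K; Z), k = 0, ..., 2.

We work with the vertex ordering A < B < D < E < F < G < J < L < M. The simplices of K, each written with vertices in increasing order, are:

  0-simplices (9): A, B, D, E, F, G, J, L, M
  1-simplices (27): AB, AE, AG, AJ, AL, AM, BD, BE, BF, BG, BM, DE, DG, DJ, DL, DM, EF, EJ, EL, FG, FJ, FL, FM, GJ, GM, JL, LM
  2-simplices (18): ABG, ABM, AEJ, AEL, AGJ, ALM, BDE, BDM, BEF, BFG, DEL, DGJ, DGM, DJL, EFJ, FGM, FJL, FLM

Hence C_0 ≅ Z^9, C_1 ≅ Z^27, C_2 ≅ Z^18.

Boundary ∂_1: C_1 → C_0 sends each edge [p,q] (with p < q) to q − p.
The 9×27 boundary matrix has rank 8 and Smith normal form diag(1,1,1,1,1,1,1,1).

Boundary ∂_2: C_2 → C_1 sends each 2-simplex [p,q,r] to [q,r] − [p,r] + [p,q]. For instance
  ∂ABG = BG − AG + AB,
  ∂DGM = GM − DM + DG.
The resulting 27×18 matrix has rank 18, and its Smith normal form has invariant factors (1,1,1,1,1,1,1,1,1,1,1,1,1,1,1,1,1,2).

Reading off H_k = ker ∂_k / im ∂_{k+1}:

  H_0: rank C_0 − rank ∂_1 = 9 − 8 = 1, and the invariant factors of ∂_1 are all 1, so H_0 ≅ Z.
  H_1: rank ker ∂_1 − rank ∂_2 = (27 − 8) − 18 = 1, and ∂_2 has invariant factor 2 > 1, so H_1 ≅ Z × Z/2.
  H_2: rank ker ∂_2 − rank ∂_3 = (18 − 18) − 0 = 0, and there is no ∂_3, so H_2 ≅ 0.

H_0 = Z,  H_1 = Z × Z/2,  H_2 = 0.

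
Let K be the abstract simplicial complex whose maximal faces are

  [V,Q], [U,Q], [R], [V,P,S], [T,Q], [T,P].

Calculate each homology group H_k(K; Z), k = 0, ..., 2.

H_0 ≅ Z^2,  H_1 ≅ Z,  H_2 = 0.

We work with the vertex ordering P < Q < R < S < T < U < V. The simplices of K, each written with vertices in increasing order, are:

  0-simplices (7): P, Q, R, S, T, U, V
  1-simplices (7): PS, PT, PV, QT, QU, QV, SV
  2-simplices (1): PSV

giving chain groups C_0 ≅ Z^7, C_1 ≅ Z^7, C_2 ≅ Z^1.

Boundary ∂_1: C_1 → C_0 maps an edge to its endpoints' difference, ∂[p,q] = q − p.
This gives a 7×7 integer matrix of rank 5; reducing to Smith normal form yields diagonal entries (1,1,1,1,1).

Boundary ∂_2: C_2 → C_1 maps a triangle to the signed sum of its edges. For instance
  ∂PSV = SV − PV + PS.
As a 7×1 matrix over Z this has rank 1, with invariant factors (1).

Now H_k = ker ∂_k / im ∂_{k+1}, so:

  H_0: rank C_0 − rank ∂_1 = 7 − 5 = 2, and the invariant factors of ∂_1 are all 1, so H_0 ≅ Z^2.
  H_1: rank ker ∂_1 − rank ∂_2 = (7 − 5) − 1 = 1, and the invariant factors of ∂_2 are all 1, so H_1 ≅ Z.
  H_2: rank ker ∂_2 − rank ∂_3 = (1 − 1) − 0 = 0, and there is no ∂_3, so H_2 ≅ 0.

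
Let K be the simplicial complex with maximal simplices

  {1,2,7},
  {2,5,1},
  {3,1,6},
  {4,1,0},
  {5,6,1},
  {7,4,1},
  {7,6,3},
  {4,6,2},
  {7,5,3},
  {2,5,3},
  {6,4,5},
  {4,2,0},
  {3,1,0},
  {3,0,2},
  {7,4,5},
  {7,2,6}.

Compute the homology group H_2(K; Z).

H_2 = Z.

Fix the vertex order 0 < 1 < 2 < 3 < 4 < 5 < 6 < 7 and write every simplex with vertices in increasing order. Then dim K = 2 and the simplices of K are:

  0-simplices (8): [0], [1], [2], [3], [4], [5], [6], [7]
  1-simplices (24): (24 of them)
  2-simplices (16): [0,1,3], [0,1,4], [0,2,3], [0,2,4], [1,2,5], [1,2,7], [1,3,6], [1,4,7], [1,5,6], [2,3,5], [2,4,6], [2,6,7], [3,5,7], [3,6,7], [4,5,6], [4,5,7]

so the chain groups are C_0 ≅ Z^8, C_1 ≅ Z^24, C_2 ≅ Z^16.

∂_1: C_1 → C_0 maps an edge to its endpoints' difference, ∂[p,q] = q − p. For instance
  ∂[4,5] = [5] − [4].
The resulting 8×24 matrix has rank 7, and its Smith normal form has invariant factors (1,1,1,1,1,1,1).

Boundary ∂_2: C_2 → C_1 acts by ∂[p,q,r] = [q,r] − [p,r] + [p,q]. For instance
  ∂[2,6,7] = [6,7] − [2,7] + [2,6],
  ∂[2,4,6] = [4,6] − [2,6] + [2,4].
The resulting 24×16 matrix has rank 15, and its Smith normal form has invariant factors (1,1,1,1,1,1,1,1,1,1,1,1,1,1,1).

Reading off H_k = ker ∂_k / im ∂_{k+1}:

  H_2: rank ker ∂_2 − rank ∂_3 = (16 − 15) − 0 = 1, and there is no ∂_3, so H_2 ≅ Z.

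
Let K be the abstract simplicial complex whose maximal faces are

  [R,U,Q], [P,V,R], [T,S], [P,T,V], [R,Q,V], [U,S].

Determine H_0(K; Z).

Fix the vertex order P < Q < R < S < T < U < V and write every simplex with vertices in increasing order. Then dim K = 2 and the simplices of K are:

  0-simplices (7): P, Q, R, S, T, U, V
  1-simplices (11): PR, PT, PV, QR, QU, QV, RU, RV, ST, SU, TV
  2-simplices (4): PRV, PTV, QRU, QRV

giving chain groups C_0 ≅ Z^7, C_1 ≅ Z^11, C_2 ≅ Z^4.

∂_1: C_1 → C_0 is given by ∂[p,q] = [q] − [p].
This gives a 7×11 integer matrix of rank 6; reducing to Smith normal form yields diagonal entries (1,1,1,1,1,1).

Boundary ∂_2: C_2 → C_1 sends each 2-simplex [p,q,r] to [q,r] − [p,r] + [p,q]. For instance
  ∂QRU = RU − QU + QR,
  ∂PTV = TV − PV + PT.
As a 11×4 matrix over Z this has rank 4, with invariant factors (1,1,1,1).

From H_k ≅ ker(∂_k) / im(∂_{k+1}) we obtain:

  H_0: rank C_0 − rank ∂_1 = 7 − 6 = 1, and the invariant factors of ∂_1 are all 1, so H_0 ≅ Z.

H_0 = Z.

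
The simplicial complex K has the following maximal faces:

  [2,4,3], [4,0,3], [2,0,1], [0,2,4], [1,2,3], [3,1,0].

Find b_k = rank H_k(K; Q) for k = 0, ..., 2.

b_0 = 1, b_1 = 0, b_2 = 1.

Take the total order 0 < 1 < 2 < 3 < 4 on the vertex set. Then K (dimension 2) consists of the simplices:

  0-simplices (5): [0], [1], [2], [3], [4]
  1-simplices (9): [0,1], [0,2], [0,3], [0,4], [1,2], [1,3], [2,3], [2,4], [3,4]
  2-simplices (6): [0,1,2], [0,1,3], [0,2,4], [0,3,4], [1,2,3], [2,3,4]

so the chain groups are C_0 ≅ Z^5, C_1 ≅ Z^9, C_2 ≅ Z^6.

Boundary ∂_1: C_1 → C_0 maps an edge to its endpoints' difference, ∂[p,q] = q − p. For instance
  ∂[2,3] = [3] − [2].
The 5×9 boundary matrix has rank 4 and Smith normal form diag(1,1,1,1).

∂_2: C_2 → C_1 maps a triangle to the signed sum of its edges. For instance
  ∂[0,2,4] = [2,4] − [0,4] + [0,2],
  ∂[0,1,3] = [1,3] − [0,3] + [0,1].
The resulting 9×6 matrix has rank 5, and its Smith normal form has invariant factors (1,1,1,1,1).

Reading off H_k = ker ∂_k / im ∂_{k+1}:

  H_0: rank C_0 − rank ∂_1 = 5 − 4 = 1, and the invariant factors of ∂_1 are all 1, so H_0 ≅ Z.
  H_1: rank ker ∂_1 − rank ∂_2 = (9 − 4) − 5 = 0, and the invariant factors of ∂_2 are all 1, so H_1 ≅ 0.
  H_2: rank ker ∂_2 − rank ∂_3 = (6 − 5) − 0 = 1, and there is no ∂_3, so H_2 ≅ Z.

As a check, the Euler characteristic is 5 − 9 + 6 = 2, which agrees with 1 − 0 + 1 = 2.

Hence the Betti numbers are b_0 = 1, b_1 = 0, b_2 = 1.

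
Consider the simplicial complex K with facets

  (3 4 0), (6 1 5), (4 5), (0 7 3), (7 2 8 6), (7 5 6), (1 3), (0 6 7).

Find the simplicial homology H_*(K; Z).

H_0 ≅ Z,  H_1 ≅ Z^2,  H_2 = 0,  H_3 = 0.

We work with the vertex ordering 0 < 1 < 2 < 3 < 4 < 5 < 6 < 7 < 8. The simplices of K, each written with vertices in increasing order, are:

  0-simplices (9): [0], [1], [2], [3], [4], [5], [6], [7], [8]
  1-simplices (18): [0,3], [0,4], [0,6], [0,7], [1,3], [1,5], [1,6], [2,6], [2,7], [2,8], [3,4], [3,7], [4,5], [5,6], [5,7], [6,7], [6,8], [7,8]
  2-simplices (9): [0,3,4], [0,3,7], [0,6,7], [1,5,6], [2,6,7], [2,6,8], [2,7,8], [5,6,7], [6,7,8]
  3-simplices (1): [2,6,7,8]

so the chain groups are C_0 ≅ Z^9, C_1 ≅ Z^18, C_2 ≅ Z^9, C_3 ≅ Z^1.

The boundary map ∂_1: C_1 → C_0 sends each edge [p,q] (with p < q) to q − p. For instance
  ∂[0,3] = [3] − [0].
The 9×18 boundary matrix has rank 8 and Smith normal form diag(1,1,1,1,1,1,1,1).

The boundary map ∂_2: C_2 → C_1 acts by ∂[p,q,r] = [q,r] − [p,r] + [p,q]. For instance
  ∂[2,6,7] = [6,7] − [2,7] + [2,6],
  ∂[0,3,4] = [3,4] − [0,4] + [0,3].
This gives a 18×9 integer matrix of rank 8; reducing to Smith normal form yields diagonal entries (1,1,1,1,1,1,1,1).

The boundary map ∂_3: C_3 → C_2 sends each 3-simplex σ to the alternating sum Σ_i (−1)^i (σ with its i-th vertex removed). For instance
  ∂[2,6,7,8] = [6,7,8] − [2,7,8] + [2,6,8] − [2,6,7].
The resulting 9×1 matrix has rank 1, and its Smith normal form has invariant factors (1).

Reading off H_k = ker ∂_k / im ∂_{k+1}:

  H_0: rank C_0 − rank ∂_1 = 9 − 8 = 1, and the invariant factors of ∂_1 are all 1, so H_0 = Z.
  H_1: rank ker ∂_1 − rank ∂_2 = (18 − 8) − 8 = 2, and the invariant factors of ∂_2 are all 1, so H_1 = Z^2.
  H_2: rank ker ∂_2 − rank ∂_3 = (9 − 8) − 1 = 0, and the invariant factors of ∂_3 are all 1, so H_2 = 0.
  H_3: rank ker ∂_3 − rank ∂_4 = (1 − 1) − 0 = 0, and there is no ∂_4, so H_3 = 0.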